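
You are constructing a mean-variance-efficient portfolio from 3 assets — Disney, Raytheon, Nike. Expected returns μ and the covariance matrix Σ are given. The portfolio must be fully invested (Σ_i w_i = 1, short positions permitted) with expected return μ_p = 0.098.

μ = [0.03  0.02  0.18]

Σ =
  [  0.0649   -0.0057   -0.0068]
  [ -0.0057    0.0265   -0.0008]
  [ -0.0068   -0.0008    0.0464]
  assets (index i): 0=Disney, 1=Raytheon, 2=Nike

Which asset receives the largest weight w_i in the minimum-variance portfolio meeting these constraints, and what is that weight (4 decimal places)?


x=Σ⁻¹μ = [0.9813  1.0878  4.0419]
y=Σ⁻¹𝟙 = [21.8755  43.2110  25.5026]
a=μᵀx=0.778732  b=𝟙ᵀx=6.110961  c=𝟙ᵀy=90.589189  D=ac−b²=33.200852
λ₁=(c·0.098−b)/D = (90.589189·0.098−6.110961)/33.200852 = 0.083335
λ₂=(a−b·0.098)/D = (0.778732−6.110961·0.098)/33.200852 = 0.005417
w* = 0.083335·x + 0.005417·y:
  w_0 = 0.083335·0.9813 + 0.005417·21.8755 = 0.2003  (Disney)
  w_1 = 0.083335·1.0878 + 0.005417·43.2110 = 0.3247  (Raytheon)
  w_2 = 0.083335·4.0419 + 0.005417·25.5026 = 0.4750  (Nike)
Σw_i=1.0000  μᵀw=0.0980
σ²=wᵀΣw=λ₁·μ_p+λ₂ = 0.083335·0.098 + 0.005417 = 0.013584 ≈ 0.0136

Nike (0.4750)


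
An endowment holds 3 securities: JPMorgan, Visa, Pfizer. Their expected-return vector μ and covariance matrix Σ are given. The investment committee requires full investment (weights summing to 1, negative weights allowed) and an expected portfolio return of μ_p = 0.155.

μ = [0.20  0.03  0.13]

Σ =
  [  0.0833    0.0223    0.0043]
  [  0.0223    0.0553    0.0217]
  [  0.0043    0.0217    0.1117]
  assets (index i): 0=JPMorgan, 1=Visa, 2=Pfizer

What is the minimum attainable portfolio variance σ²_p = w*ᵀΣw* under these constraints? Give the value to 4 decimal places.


0.0439

x=Σ⁻¹μ = [2.6041  -1.0013  1.2581]
y=Σ⁻¹𝟙 = [8.4052  12.2409  6.2510]
a=μᵀx=0.654329  b=𝟙ᵀx=2.860881  c=𝟙ᵀy=26.896967  D=ac−b²=9.414827
λ₁=(c·0.155−b)/D = (26.896967·0.155−2.860881)/9.414827 = 0.138946
λ₂=(a−b·0.155)/D = (0.654329−2.860881·0.155)/9.414827 = 0.022400
w* = 0.138946·x + 0.022400·y:
  w_0 = 0.138946·2.6041 + 0.022400·8.4052 = 0.5501  (JPMorgan)
  w_1 = 0.138946·-1.0013 + 0.022400·12.2409 = 0.1351  (Visa)
  w_2 = 0.138946·1.2581 + 0.022400·6.2510 = 0.3148  (Pfizer)
Σw_i=1.0000  μᵀw=0.1550
σ²=wᵀΣw=λ₁·μ_p+λ₂ = 0.138946·0.155 + 0.022400 = 0.043937 ≈ 0.0439


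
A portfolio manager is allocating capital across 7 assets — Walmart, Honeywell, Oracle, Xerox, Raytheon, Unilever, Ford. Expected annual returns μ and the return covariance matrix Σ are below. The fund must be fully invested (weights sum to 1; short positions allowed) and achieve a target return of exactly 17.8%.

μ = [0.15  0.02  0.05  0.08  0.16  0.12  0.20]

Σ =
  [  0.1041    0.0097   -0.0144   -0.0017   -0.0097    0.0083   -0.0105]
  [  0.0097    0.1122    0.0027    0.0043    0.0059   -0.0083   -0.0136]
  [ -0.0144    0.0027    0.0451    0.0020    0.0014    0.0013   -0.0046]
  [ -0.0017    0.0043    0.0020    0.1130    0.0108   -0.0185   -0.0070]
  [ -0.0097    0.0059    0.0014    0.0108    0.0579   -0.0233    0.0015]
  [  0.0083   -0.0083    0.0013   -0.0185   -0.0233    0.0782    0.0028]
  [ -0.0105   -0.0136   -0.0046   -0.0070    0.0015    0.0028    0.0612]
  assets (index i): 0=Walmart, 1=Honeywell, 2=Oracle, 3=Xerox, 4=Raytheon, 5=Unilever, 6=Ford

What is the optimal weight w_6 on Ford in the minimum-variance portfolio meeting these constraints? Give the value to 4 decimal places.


0.3684

p=Σ⁻¹μ = [2.2270  0.3468  1.9502  0.9794  3.7910  2.5285  3.7771]
q=Σ⁻¹𝟙 = [15.5354  9.5399  27.0830  10.7352  23.9217  20.5498  22.8623]
a=μᵀp=2.182248  b=𝟙ᵀp=15.599981  c=𝟙ᵀq=130.227256  D=ac−b²=40.828743
λ₁=(c·0.178−b)/D = (130.227256·0.178−15.599981)/40.828743 = 0.185665
λ₂=(a−b·0.178)/D = (2.182248−15.599981·0.178)/40.828743 = -0.014562
w* = 0.185665·p + -0.014562·q:
  w_0 = 0.185665·2.2270 + -0.014562·15.5354 = 0.1872  (Walmart)
  w_1 = 0.185665·0.3468 + -0.014562·9.5399 = -0.0745  (Honeywell)
  w_2 = 0.185665·1.9502 + -0.014562·27.0830 = -0.0323  (Oracle)
  w_3 = 0.185665·0.9794 + -0.014562·10.7352 = 0.0255  (Xerox)
  w_4 = 0.185665·3.7910 + -0.014562·23.9217 = 0.3555  (Raytheon)
  w_5 = 0.185665·2.5285 + -0.014562·20.5498 = 0.1702  (Unilever)
  w_6 = 0.185665·3.7771 + -0.014562·22.8623 = 0.3684  (Ford)
Σw_i=1.0000  μᵀw=0.1780
σ²=wᵀΣw=λ₁·μ_p+λ₂ = 0.185665·0.178 + -0.014562 = 0.018486 ≈ 0.0185


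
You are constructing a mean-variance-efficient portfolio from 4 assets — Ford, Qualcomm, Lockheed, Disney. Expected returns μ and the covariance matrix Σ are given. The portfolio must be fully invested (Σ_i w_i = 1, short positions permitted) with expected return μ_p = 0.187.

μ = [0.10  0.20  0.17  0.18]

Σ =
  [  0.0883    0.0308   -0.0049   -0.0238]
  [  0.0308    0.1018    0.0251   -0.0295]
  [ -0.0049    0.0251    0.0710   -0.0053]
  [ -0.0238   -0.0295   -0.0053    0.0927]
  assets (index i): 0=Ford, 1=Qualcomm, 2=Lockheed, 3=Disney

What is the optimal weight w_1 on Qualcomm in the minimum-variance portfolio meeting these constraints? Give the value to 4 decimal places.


0.3919

u=Σ⁻¹μ = [1.3923  1.9177  2.0384  3.0260]
v=Σ⁻¹𝟙 = [14.3241  7.1549  13.8525  17.5340]
a=μᵀu=1.413983  b=𝟙ᵀu=8.374444  c=𝟙ᵀv=52.865525  D=ac−b²=4.619637
λ₁=(c·0.187−b)/D = (52.865525·0.187−8.374444)/4.619637 = 0.327171
λ₂=(a−b·0.187)/D = (1.413983−8.374444·0.187)/4.619637 = -0.032911
w* = 0.327171·u + -0.032911·v:
  w_0 = 0.327171·1.3923 + -0.032911·14.3241 = -0.0159  (Ford)
  w_1 = 0.327171·1.9177 + -0.032911·7.1549 = 0.3919  (Qualcomm)
  w_2 = 0.327171·2.0384 + -0.032911·13.8525 = 0.2110  (Lockheed)
  w_3 = 0.327171·3.0260 + -0.032911·17.5340 = 0.4130  (Disney)
Σw_i=1.0000  μᵀw=0.1870
σ²=wᵀΣw=λ₁·μ_p+λ₂ = 0.327171·0.187 + -0.032911 = 0.028270 ≈ 0.0283


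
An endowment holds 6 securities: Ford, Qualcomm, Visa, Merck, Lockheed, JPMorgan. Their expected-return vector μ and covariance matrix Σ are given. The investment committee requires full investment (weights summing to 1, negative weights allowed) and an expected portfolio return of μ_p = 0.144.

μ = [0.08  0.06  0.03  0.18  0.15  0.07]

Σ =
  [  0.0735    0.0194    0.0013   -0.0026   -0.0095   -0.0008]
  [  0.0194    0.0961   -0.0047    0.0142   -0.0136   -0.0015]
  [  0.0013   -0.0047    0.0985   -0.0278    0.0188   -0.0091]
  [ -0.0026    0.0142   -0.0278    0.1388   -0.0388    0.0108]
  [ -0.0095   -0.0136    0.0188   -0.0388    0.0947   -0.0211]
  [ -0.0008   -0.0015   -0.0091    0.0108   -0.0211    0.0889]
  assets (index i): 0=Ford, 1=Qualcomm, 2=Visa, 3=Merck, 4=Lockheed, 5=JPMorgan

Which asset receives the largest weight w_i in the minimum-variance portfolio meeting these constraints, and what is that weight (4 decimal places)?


Lockheed (0.4326)

g=Σ⁻¹μ = [1.4061  0.4794  0.4681  2.0594  2.8293  1.2774]
h=Σ⁻¹𝟙 = [14.1740  9.2340  11.8017  13.2224  19.9161  15.8607]
a=μᵀg=1.039795  b=𝟙ᵀg=8.519690  c=𝟙ᵀh=84.208727  D=ac−b²=14.974732
λ₁=(c·0.144−b)/D = (84.208727·0.144−8.519690)/14.974732 = 0.240830
λ₂=(a−b·0.144)/D = (1.039795−8.519690·0.144)/14.974732 = -0.012490
w* = 0.240830·g + -0.012490·h:
  w_0 = 0.240830·1.4061 + -0.012490·14.1740 = 0.1616  (Ford)
  w_1 = 0.240830·0.4794 + -0.012490·9.2340 = 0.0001  (Qualcomm)
  w_2 = 0.240830·0.4681 + -0.012490·11.8017 = -0.0347  (Visa)
  w_3 = 0.240830·2.0594 + -0.012490·13.2224 = 0.3308  (Merck)
  w_4 = 0.240830·2.8293 + -0.012490·19.9161 = 0.4326  (Lockheed)
  w_5 = 0.240830·1.2774 + -0.012490·15.8607 = 0.1095  (JPMorgan)
Σw_i=1.0000  μᵀw=0.1440
σ²=wᵀΣw=λ₁·μ_p+λ₂ = 0.240830·0.144 + -0.012490 = 0.022189 ≈ 0.0222


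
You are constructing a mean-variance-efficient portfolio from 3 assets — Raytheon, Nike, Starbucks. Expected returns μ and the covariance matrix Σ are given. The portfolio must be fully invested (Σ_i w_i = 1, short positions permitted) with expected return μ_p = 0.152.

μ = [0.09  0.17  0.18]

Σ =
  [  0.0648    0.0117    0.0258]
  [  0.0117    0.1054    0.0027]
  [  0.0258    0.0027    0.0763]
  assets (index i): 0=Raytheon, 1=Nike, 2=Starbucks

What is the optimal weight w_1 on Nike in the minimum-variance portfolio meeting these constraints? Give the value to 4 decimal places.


0.3202

g=Σ⁻¹μ = [0.2251  1.5308  2.2288]
h=Σ⁻¹𝟙 = [10.2427  8.1110  9.3557]
a=μᵀg=0.681687  b=𝟙ᵀg=3.984737  c=𝟙ᵀh=27.709365  D=ac−b²=3.010976
λ₁=(c·0.152−b)/D = (27.709365·0.152−3.984737)/3.010976 = 0.075420
λ₂=(a−b·0.152)/D = (0.681687−3.984737·0.152)/3.010976 = 0.025243
w* = 0.075420·g + 0.025243·h:
  w_0 = 0.075420·0.2251 + 0.025243·10.2427 = 0.2755  (Raytheon)
  w_1 = 0.075420·1.5308 + 0.025243·8.1110 = 0.3202  (Nike)
  w_2 = 0.075420·2.2288 + 0.025243·9.3557 = 0.4043  (Starbucks)
Σw_i=1.0000  μᵀw=0.1520
σ²=wᵀΣw=λ₁·μ_p+λ₂ = 0.075420·0.152 + 0.025243 = 0.036707 ≈ 0.0367


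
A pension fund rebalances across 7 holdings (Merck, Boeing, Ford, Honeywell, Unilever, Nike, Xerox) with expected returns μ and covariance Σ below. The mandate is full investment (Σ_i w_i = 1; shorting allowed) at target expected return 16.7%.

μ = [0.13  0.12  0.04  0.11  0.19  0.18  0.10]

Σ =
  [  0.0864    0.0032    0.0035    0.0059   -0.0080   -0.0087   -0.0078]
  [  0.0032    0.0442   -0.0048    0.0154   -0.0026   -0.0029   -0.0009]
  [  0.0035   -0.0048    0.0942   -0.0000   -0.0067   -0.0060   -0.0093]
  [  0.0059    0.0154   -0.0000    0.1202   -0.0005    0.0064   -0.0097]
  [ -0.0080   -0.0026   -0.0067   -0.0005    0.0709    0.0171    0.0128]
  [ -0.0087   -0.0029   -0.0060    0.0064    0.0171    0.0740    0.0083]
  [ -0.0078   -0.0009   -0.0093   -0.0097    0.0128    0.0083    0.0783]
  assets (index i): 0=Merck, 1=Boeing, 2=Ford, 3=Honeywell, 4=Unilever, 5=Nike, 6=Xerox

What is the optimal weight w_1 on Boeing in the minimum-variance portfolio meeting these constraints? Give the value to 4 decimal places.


0.2388

p=Σ⁻¹μ = [1.8621  2.8256  0.9074  0.4423  2.3804  2.1304  1.0427]
q=Σ⁻¹𝟙 = [13.3849  23.2239  14.2932  5.1608  12.4670  12.3301  13.3636]
a=μᵀp=1.606100  b=𝟙ᵀp=11.590818  c=𝟙ᵀq=94.223459  D=ac−b²=16.985212
λ₁=(c·0.167−b)/D = (94.223459·0.167−11.590818)/16.985212 = 0.244006
λ₂=(a−b·0.167)/D = (1.606100−11.590818·0.167)/16.985212 = -0.019403
w* = 0.244006·p + -0.019403·q:
  w_0 = 0.244006·1.8621 + -0.019403·13.3849 = 0.1946  (Merck)
  w_1 = 0.244006·2.8256 + -0.019403·23.2239 = 0.2388  (Boeing)
  w_2 = 0.244006·0.9074 + -0.019403·14.2932 = -0.0559  (Ford)
  w_3 = 0.244006·0.4423 + -0.019403·5.1608 = 0.0078  (Honeywell)
  w_4 = 0.244006·2.3804 + -0.019403·12.4670 = 0.3389  (Unilever)
  w_5 = 0.244006·2.1304 + -0.019403·12.3301 = 0.2806  (Nike)
  w_6 = 0.244006·1.0427 + -0.019403·13.3636 = -0.0049  (Xerox)
Σw_i=1.0000  μᵀw=0.1670
σ²=wᵀΣw=λ₁·μ_p+λ₂ = 0.244006·0.167 + -0.019403 = 0.021346 ≈ 0.0213


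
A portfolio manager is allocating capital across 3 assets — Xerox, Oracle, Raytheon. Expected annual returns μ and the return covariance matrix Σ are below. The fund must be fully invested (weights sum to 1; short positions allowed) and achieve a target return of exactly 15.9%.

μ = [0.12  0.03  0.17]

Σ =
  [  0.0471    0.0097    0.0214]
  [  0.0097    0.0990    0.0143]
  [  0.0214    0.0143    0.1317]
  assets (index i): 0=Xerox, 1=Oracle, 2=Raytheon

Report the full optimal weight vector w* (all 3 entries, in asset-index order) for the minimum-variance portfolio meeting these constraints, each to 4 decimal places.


0.7619  -0.1935  0.4316

x=Σ⁻¹μ = [2.1248  -0.0424  0.9502]
y=Σ⁻¹𝟙 = [17.8810  7.7942  3.8412]
a=μᵀx=0.415230  b=𝟙ᵀx=3.032552  c=𝟙ᵀy=29.516399  D=ac−b²=3.059730
λ₁=(c·0.159−b)/D = (29.516399·0.159−3.032552)/3.059730 = 0.542713
λ₂=(a−b·0.159)/D = (0.415230−3.032552·0.159)/3.059730 = -0.021880
w* = 0.542713·x + -0.021880·y:
  w_0 = 0.542713·2.1248 + -0.021880·17.8810 = 0.7619  (Xerox)
  w_1 = 0.542713·-0.0424 + -0.021880·7.7942 = -0.1935  (Oracle)
  w_2 = 0.542713·0.9502 + -0.021880·3.8412 = 0.4316  (Raytheon)
Σw_i=1.0000  μᵀw=0.1590
σ²=wᵀΣw=λ₁·μ_p+λ₂ = 0.542713·0.159 + -0.021880 = 0.064412 ≈ 0.0644


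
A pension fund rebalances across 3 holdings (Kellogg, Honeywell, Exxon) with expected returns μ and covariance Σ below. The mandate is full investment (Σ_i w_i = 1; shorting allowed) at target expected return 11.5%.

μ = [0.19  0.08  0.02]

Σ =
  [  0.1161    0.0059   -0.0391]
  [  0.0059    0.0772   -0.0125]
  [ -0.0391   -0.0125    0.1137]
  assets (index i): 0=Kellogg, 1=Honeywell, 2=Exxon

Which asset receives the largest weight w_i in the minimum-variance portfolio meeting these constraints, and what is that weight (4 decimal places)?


Kellogg (0.4600)

g=Σ⁻¹μ = [1.9016  1.0439  0.9446]
h=Σ⁻¹𝟙 = [12.8673  14.3663  14.7994]
a=μᵀg=0.463705  b=𝟙ᵀg=3.890078  c=𝟙ᵀh=42.032958  D=ac−b²=4.358207
λ₁=(c·0.115−b)/D = (42.032958·0.115−3.890078)/4.358207 = 0.216537
λ₂=(a−b·0.115)/D = (0.463705−3.890078·0.115)/4.358207 = 0.003751
w* = 0.216537·g + 0.003751·h:
  w_0 = 0.216537·1.9016 + 0.003751·12.8673 = 0.4600  (Kellogg)
  w_1 = 0.216537·1.0439 + 0.003751·14.3663 = 0.2799  (Honeywell)
  w_2 = 0.216537·0.9446 + 0.003751·14.7994 = 0.2600  (Exxon)
Σw_i=1.0000  μᵀw=0.1150
σ²=wᵀΣw=λ₁·μ_p+λ₂ = 0.216537·0.115 + 0.003751 = 0.028652 ≈ 0.0287


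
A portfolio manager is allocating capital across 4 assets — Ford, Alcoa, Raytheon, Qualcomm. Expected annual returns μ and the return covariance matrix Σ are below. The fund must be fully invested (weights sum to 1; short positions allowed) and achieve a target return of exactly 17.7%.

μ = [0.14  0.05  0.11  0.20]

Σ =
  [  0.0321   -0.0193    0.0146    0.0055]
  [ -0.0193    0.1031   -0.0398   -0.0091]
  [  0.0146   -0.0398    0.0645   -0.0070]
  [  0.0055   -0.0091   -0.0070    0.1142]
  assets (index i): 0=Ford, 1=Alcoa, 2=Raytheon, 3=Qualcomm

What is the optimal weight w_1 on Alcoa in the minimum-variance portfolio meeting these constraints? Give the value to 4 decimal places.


g=Σ⁻¹μ = [4.3920  2.3971  2.3942  1.8776]
h=Σ⁻¹𝟙 = [33.8031  26.8697  25.6087  10.8394]
a=μᵀg=1.373599  b=𝟙ᵀg=11.060767  c=𝟙ᵀh=97.121002  D=ac−b²=11.064720
λ₁=(c·0.177−b)/D = (97.121002·0.177−11.060767)/11.064720 = 0.553982
λ₂=(a−b·0.177)/D = (1.373599−11.060767·0.177)/11.064720 = -0.052795
w* = 0.553982·g + -0.052795·h:
  w_0 = 0.553982·4.3920 + -0.052795·33.8031 = 0.6484  (Ford)
  w_1 = 0.553982·2.3971 + -0.052795·26.8697 = -0.0906  (Alcoa)
  w_2 = 0.553982·2.3942 + -0.052795·25.6087 = -0.0257  (Raytheon)
  w_3 = 0.553982·1.8776 + -0.052795·10.8394 = 0.4679  (Qualcomm)
Σw_i=1.0000  μᵀw=0.1770
σ²=wᵀΣw=λ₁·μ_p+λ₂ = 0.553982·0.177 + -0.052795 = 0.045260 ≈ 0.0453

-0.0906


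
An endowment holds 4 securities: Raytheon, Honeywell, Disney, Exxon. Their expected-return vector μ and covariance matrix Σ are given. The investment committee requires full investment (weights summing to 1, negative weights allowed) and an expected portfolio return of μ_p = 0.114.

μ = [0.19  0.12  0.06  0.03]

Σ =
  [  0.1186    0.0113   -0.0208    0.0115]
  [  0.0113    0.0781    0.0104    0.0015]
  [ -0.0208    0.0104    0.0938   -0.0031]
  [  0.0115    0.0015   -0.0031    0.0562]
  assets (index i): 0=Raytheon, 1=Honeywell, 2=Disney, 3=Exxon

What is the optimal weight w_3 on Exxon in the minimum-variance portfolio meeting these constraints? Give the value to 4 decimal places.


0.1647

p=Σ⁻¹μ = [1.6218  1.1810  0.8756  0.2187]
q=Σ⁻¹𝟙 = [7.9844  9.7465  11.8980  16.5559]
a=μᵀp=0.508972  b=𝟙ᵀp=3.897178  c=𝟙ᵀq=46.184882  D=ac−b²=8.318811
λ₁=(c·0.114−b)/D = (46.184882·0.114−3.897178)/8.318811 = 0.164434
λ₂=(a−b·0.114)/D = (0.508972−3.897178·0.114)/8.318811 = 0.007777
w* = 0.164434·p + 0.007777·q:
  w_0 = 0.164434·1.6218 + 0.007777·7.9844 = 0.3288  (Raytheon)
  w_1 = 0.164434·1.1810 + 0.007777·9.7465 = 0.2700  (Honeywell)
  w_2 = 0.164434·0.8756 + 0.007777·11.8980 = 0.2365  (Disney)
  w_3 = 0.164434·0.2187 + 0.007777·16.5559 = 0.1647  (Exxon)
Σw_i=1.0000  μᵀw=0.1140
σ²=wᵀΣw=λ₁·μ_p+λ₂ = 0.164434·0.114 + 0.007777 = 0.026522 ≈ 0.0265


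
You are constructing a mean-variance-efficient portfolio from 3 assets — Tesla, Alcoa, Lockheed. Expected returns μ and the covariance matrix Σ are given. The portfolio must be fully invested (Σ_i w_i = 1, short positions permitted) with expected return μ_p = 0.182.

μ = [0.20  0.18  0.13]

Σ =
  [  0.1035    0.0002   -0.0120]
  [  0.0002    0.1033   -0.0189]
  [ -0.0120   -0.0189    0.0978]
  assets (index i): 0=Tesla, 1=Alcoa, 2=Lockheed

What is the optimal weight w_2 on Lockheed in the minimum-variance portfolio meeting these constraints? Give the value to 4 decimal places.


p=Σ⁻¹μ = [2.1603  2.1044  2.0010]
q=Σ⁻¹𝟙 = [11.2576  12.2141  13.9666]
a=μᵀp=1.070985  b=𝟙ᵀp=6.265715  c=𝟙ᵀq=37.438308  D=ac−b²=0.836686
λ₁=(c·0.182−b)/D = (37.438308·0.182−6.265715)/0.836686 = 0.655034
λ₂=(a−b·0.182)/D = (1.070985−6.265715·0.182)/0.836686 = -0.082917
w* = 0.655034·p + -0.082917·q:
  w_0 = 0.655034·2.1603 + -0.082917·11.2576 = 0.4816  (Tesla)
  w_1 = 0.655034·2.1044 + -0.082917·12.2141 = 0.3657  (Alcoa)
  w_2 = 0.655034·2.0010 + -0.082917·13.9666 = 0.1527  (Lockheed)
Σw_i=1.0000  μᵀw=0.1820
σ²=wᵀΣw=λ₁·μ_p+λ₂ = 0.655034·0.182 + -0.082917 = 0.036300 ≈ 0.0363

0.1527


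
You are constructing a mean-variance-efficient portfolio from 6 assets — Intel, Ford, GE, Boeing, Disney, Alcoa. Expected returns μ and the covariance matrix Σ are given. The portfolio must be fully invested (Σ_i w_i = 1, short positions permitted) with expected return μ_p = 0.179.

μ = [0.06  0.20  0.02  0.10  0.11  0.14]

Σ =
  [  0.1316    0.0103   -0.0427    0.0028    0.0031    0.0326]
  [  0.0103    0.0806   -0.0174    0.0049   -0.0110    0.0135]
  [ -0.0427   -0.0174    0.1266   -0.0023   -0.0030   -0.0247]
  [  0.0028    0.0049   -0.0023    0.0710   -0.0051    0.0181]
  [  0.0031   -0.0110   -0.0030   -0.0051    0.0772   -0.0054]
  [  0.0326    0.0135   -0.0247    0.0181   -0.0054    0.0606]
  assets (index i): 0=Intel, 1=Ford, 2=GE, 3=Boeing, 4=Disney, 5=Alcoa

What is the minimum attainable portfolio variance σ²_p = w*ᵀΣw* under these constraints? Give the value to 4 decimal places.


0.0360

g=Σ⁻¹μ = [-0.0045  2.5719  0.9748  0.8851  2.0315  2.0537]
h=Σ⁻¹𝟙 = [7.4952  14.1509  15.6947  10.9851  16.9798  13.9462]
a=μᵀg=1.133098  b=𝟙ᵀg=8.512547  c=𝟙ᵀh=79.251915  D=ac−b²=17.336725
λ₁=(c·0.179−b)/D = (79.251915·0.179−8.512547)/17.336725 = 0.327256
λ₂=(a−b·0.179)/D = (1.133098−8.512547·0.179)/17.336725 = -0.022533
w* = 0.327256·g + -0.022533·h:
  w_0 = 0.327256·-0.0045 + -0.022533·7.4952 = -0.1704  (Intel)
  w_1 = 0.327256·2.5719 + -0.022533·14.1509 = 0.5228  (Ford)
  w_2 = 0.327256·0.9748 + -0.022533·15.6947 = -0.0346  (GE)
  w_3 = 0.327256·0.8851 + -0.022533·10.9851 = 0.0421  (Boeing)
  w_4 = 0.327256·2.0315 + -0.022533·16.9798 = 0.2822  (Disney)
  w_5 = 0.327256·2.0537 + -0.022533·13.9462 = 0.3578  (Alcoa)
Σw_i=1.0000  μᵀw=0.1790
σ²=wᵀΣw=λ₁·μ_p+λ₂ = 0.327256·0.179 + -0.022533 = 0.036046 ≈ 0.0360


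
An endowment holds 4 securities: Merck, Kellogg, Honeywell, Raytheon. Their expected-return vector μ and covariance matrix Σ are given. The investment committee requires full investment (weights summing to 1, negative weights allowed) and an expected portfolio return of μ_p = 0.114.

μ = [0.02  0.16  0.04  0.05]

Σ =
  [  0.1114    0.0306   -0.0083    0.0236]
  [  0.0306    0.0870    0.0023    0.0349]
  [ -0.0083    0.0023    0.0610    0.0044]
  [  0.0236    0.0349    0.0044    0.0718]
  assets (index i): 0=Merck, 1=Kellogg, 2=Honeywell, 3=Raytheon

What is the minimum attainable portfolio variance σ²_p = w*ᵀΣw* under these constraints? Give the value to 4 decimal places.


x=Σ⁻¹μ = [-0.2849  2.0141  0.5571  -0.2231]
y=Σ⁻¹𝟙 = [7.0434  5.3761  16.5732  7.9837]
a=μᵀx=0.327681  b=𝟙ᵀx=2.063162  c=𝟙ᵀy=36.976415  D=ac−b²=7.859848
λ₁=(c·0.114−b)/D = (36.976415·0.114−2.063162)/7.859848 = 0.273816
λ₂=(a−b·0.114)/D = (0.327681−2.063162·0.114)/7.859848 = 0.011766
w* = 0.273816·x + 0.011766·y:
  w_0 = 0.273816·-0.2849 + 0.011766·7.0434 = 0.0049  (Merck)
  w_1 = 0.273816·2.0141 + 0.011766·5.3761 = 0.6147  (Kellogg)
  w_2 = 0.273816·0.5571 + 0.011766·16.5732 = 0.3476  (Honeywell)
  w_3 = 0.273816·-0.2231 + 0.011766·7.9837 = 0.0329  (Raytheon)
Σw_i=1.0000  μᵀw=0.1140
σ²=wᵀΣw=λ₁·μ_p+λ₂ = 0.273816·0.114 + 0.011766 = 0.042981 ≈ 0.0430

0.0430


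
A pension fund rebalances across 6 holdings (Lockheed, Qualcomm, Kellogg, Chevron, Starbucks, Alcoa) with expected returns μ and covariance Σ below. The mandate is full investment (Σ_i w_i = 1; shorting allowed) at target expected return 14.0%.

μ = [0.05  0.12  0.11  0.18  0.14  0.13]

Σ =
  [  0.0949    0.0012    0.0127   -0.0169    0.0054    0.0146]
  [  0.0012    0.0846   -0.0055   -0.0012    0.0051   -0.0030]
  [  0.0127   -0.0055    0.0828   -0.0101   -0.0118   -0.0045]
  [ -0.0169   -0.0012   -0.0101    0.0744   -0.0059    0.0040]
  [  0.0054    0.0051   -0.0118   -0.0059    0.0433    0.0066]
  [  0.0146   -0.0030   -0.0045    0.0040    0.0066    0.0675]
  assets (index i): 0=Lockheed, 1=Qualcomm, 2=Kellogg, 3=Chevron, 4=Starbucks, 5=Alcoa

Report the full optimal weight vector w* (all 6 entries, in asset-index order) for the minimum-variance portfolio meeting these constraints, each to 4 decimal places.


0.0097  0.1122  0.1899  0.2512  0.3137  0.1233

u=Σ⁻¹μ = [0.2779  1.4344  2.3874  3.0538  3.8631  1.5300]
v=Σ⁻¹𝟙 = [8.1837  11.9616  18.3950  19.5100  26.6537  11.0404]
a=μᵀu=1.738058  b=𝟙ᵀu=12.546590  c=𝟙ᵀv=95.744321  D=ac−b²=8.992232
λ₁=(c·0.140−b)/D = (95.744321·0.140−12.546590)/8.992232 = 0.095373
λ₂=(a−b·0.140)/D = (1.738058−12.546590·0.140)/8.992232 = -0.002053
w* = 0.095373·u + -0.002053·v:
  w_0 = 0.095373·0.2779 + -0.002053·8.1837 = 0.0097  (Lockheed)
  w_1 = 0.095373·1.4344 + -0.002053·11.9616 = 0.1122  (Qualcomm)
  w_2 = 0.095373·2.3874 + -0.002053·18.3950 = 0.1899  (Kellogg)
  w_3 = 0.095373·3.0538 + -0.002053·19.5100 = 0.2512  (Chevron)
  w_4 = 0.095373·3.8631 + -0.002053·26.6537 = 0.3137  (Starbucks)
  w_5 = 0.095373·1.5300 + -0.002053·11.0404 = 0.1233  (Alcoa)
Σw_i=1.0000  μᵀw=0.1400
σ²=wᵀΣw=λ₁·μ_p+λ₂ = 0.095373·0.140 + -0.002053 = 0.011299 ≈ 0.0113


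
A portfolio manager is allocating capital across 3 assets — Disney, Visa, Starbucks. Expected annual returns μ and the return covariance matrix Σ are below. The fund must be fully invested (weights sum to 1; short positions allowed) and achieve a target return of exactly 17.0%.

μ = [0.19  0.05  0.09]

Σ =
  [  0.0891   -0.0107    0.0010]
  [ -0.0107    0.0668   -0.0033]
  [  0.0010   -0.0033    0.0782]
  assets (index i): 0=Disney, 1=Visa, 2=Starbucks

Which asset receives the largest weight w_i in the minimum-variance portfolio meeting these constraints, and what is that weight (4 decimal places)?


Disney (0.8062)

x=Σ⁻¹μ = [2.2596  1.1683  1.1713]
y=Σ⁻¹𝟙 = [13.2044  17.7455  13.3677]
a=μᵀx=0.593155  b=𝟙ᵀx=4.599201  c=𝟙ᵀy=44.317603  D=ac−b²=5.134557
λ₁=(c·0.170−b)/D = (44.317603·0.170−4.599201)/5.134557 = 0.571576
λ₂=(a−b·0.170)/D = (0.593155−4.599201·0.170)/5.134557 = -0.036753
w* = 0.571576·x + -0.036753·y:
  w_0 = 0.571576·2.2596 + -0.036753·13.2044 = 0.8062  (Disney)
  w_1 = 0.571576·1.1683 + -0.036753·17.7455 = 0.0156  (Visa)
  w_2 = 0.571576·1.1713 + -0.036753·13.3677 = 0.1782  (Starbucks)
Σw_i=1.0000  μᵀw=0.1700
σ²=wᵀΣw=λ₁·μ_p+λ₂ = 0.571576·0.170 + -0.036753 = 0.060415 ≈ 0.0604


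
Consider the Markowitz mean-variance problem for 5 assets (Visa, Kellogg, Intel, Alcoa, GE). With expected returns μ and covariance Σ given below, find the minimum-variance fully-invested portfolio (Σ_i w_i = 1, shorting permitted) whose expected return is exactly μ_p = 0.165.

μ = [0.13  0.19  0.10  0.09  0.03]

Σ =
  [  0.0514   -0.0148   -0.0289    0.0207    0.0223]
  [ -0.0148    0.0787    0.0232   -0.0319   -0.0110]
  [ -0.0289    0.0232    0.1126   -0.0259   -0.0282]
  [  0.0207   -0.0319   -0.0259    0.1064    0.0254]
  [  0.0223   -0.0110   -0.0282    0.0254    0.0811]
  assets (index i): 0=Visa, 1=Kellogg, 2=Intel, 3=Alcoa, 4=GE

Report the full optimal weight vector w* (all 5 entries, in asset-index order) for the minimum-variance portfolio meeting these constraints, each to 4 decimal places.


0.4712  0.4481  0.0929  0.1614  -0.1736

p=Σ⁻¹μ = [3.7802  3.2684  1.4840  1.4941  -0.1782]
q=Σ⁻¹𝟙 = [25.1149  18.6856  16.7105  11.7756  10.0816]
a=μᵀp=1.389941  b=𝟙ᵀp=9.848500  c=𝟙ᵀq=82.368159  D=ac−b²=17.493926
λ₁=(c·0.165−b)/D = (82.368159·0.165−9.848500)/17.493926 = 0.213917
λ₂=(a−b·0.165)/D = (1.389941−9.848500·0.165)/17.493926 = -0.013437
w* = 0.213917·p + -0.013437·q:
  w_0 = 0.213917·3.7802 + -0.013437·25.1149 = 0.4712  (Visa)
  w_1 = 0.213917·3.2684 + -0.013437·18.6856 = 0.4481  (Kellogg)
  w_2 = 0.213917·1.4840 + -0.013437·16.7105 = 0.0929  (Intel)
  w_3 = 0.213917·1.4941 + -0.013437·11.7756 = 0.1614  (Alcoa)
  w_4 = 0.213917·-0.1782 + -0.013437·10.0816 = -0.1736  (GE)
Σw_i=1.0000  μᵀw=0.1650
σ²=wᵀΣw=λ₁·μ_p+λ₂ = 0.213917·0.165 + -0.013437 = 0.021860 ≈ 0.0219


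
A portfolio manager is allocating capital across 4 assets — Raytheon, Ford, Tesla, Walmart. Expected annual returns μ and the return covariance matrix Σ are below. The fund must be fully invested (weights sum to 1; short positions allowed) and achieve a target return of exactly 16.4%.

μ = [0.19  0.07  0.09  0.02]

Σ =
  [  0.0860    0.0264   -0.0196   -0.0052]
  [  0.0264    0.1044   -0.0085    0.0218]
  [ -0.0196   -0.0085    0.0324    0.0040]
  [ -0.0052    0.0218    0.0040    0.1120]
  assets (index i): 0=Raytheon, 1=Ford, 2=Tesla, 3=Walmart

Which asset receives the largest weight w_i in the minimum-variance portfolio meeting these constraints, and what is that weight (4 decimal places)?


p=Σ⁻¹μ = [3.2393  0.2163  4.7797  0.1162]
q=Σ⁻¹𝟙 = [20.0092  6.6262  43.8424  7.0020]
a=μᵀp=1.063100  b=𝟙ᵀp=8.351439  c=𝟙ᵀq=77.479839  D=ac−b²=12.622248
λ₁=(c·0.164−b)/D = (77.479839·0.164−8.351439)/12.622248 = 0.345046
λ₂=(a−b·0.164)/D = (1.063100−8.351439·0.164)/12.622248 = -0.024285
w* = 0.345046·p + -0.024285·q:
  w_0 = 0.345046·3.2393 + -0.024285·20.0092 = 0.6318  (Raytheon)
  w_1 = 0.345046·0.2163 + -0.024285·6.6262 = -0.0863  (Ford)
  w_2 = 0.345046·4.7797 + -0.024285·43.8424 = 0.5845  (Tesla)
  w_3 = 0.345046·0.1162 + -0.024285·7.0020 = -0.1300  (Walmart)
Σw_i=1.0000  μᵀw=0.1640
σ²=wᵀΣw=λ₁·μ_p+λ₂ = 0.345046·0.164 + -0.024285 = 0.032302 ≈ 0.0323

Raytheon (0.6318)


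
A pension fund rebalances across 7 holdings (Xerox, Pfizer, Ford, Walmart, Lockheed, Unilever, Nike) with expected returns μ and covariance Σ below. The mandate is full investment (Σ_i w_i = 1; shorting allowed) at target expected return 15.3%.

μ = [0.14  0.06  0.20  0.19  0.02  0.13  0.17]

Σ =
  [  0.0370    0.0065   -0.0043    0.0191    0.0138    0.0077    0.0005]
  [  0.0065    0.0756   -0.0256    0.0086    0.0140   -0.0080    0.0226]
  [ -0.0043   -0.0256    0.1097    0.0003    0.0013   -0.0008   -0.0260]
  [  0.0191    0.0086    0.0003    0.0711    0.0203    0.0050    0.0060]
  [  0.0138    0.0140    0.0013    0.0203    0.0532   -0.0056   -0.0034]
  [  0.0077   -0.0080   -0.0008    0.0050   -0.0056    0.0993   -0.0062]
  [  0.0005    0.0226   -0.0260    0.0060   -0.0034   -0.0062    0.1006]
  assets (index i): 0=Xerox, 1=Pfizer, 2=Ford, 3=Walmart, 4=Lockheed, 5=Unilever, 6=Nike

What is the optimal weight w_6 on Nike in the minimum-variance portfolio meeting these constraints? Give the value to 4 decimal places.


0.1724

x=Σ⁻¹μ = [3.1942  0.9435  2.6786  1.7739  -1.1913  1.1323  2.0780]
y=Σ⁻¹𝟙 = [18.7436  12.0180  15.4505  2.4730  11.3772  10.9795  12.0542]
a=μᵀx=1.853194  b=𝟙ᵀx=10.609228  c=𝟙ᵀy=83.095933  D=ac−b²=41.437172
λ₁=(c·0.153−b)/D = (83.095933·0.153−10.609228)/41.437172 = 0.050787
λ₂=(a−b·0.153)/D = (1.853194−10.609228·0.153)/41.437172 = 0.005550
w* = 0.050787·x + 0.005550·y:
  w_0 = 0.050787·3.1942 + 0.005550·18.7436 = 0.2663  (Xerox)
  w_1 = 0.050787·0.9435 + 0.005550·12.0180 = 0.1146  (Pfizer)
  w_2 = 0.050787·2.6786 + 0.005550·15.4505 = 0.2218  (Ford)
  w_3 = 0.050787·1.7739 + 0.005550·2.4730 = 0.1038  (Walmart)
  w_4 = 0.050787·-1.1913 + 0.005550·11.3772 = 0.0026  (Lockheed)
  w_5 = 0.050787·1.1323 + 0.005550·10.9795 = 0.1184  (Unilever)
  w_6 = 0.050787·2.0780 + 0.005550·12.0542 = 0.1724  (Nike)
Σw_i=1.0000  μᵀw=0.1530
σ²=wᵀΣw=λ₁·μ_p+λ₂ = 0.050787·0.153 + 0.005550 = 0.013320 ≈ 0.0133


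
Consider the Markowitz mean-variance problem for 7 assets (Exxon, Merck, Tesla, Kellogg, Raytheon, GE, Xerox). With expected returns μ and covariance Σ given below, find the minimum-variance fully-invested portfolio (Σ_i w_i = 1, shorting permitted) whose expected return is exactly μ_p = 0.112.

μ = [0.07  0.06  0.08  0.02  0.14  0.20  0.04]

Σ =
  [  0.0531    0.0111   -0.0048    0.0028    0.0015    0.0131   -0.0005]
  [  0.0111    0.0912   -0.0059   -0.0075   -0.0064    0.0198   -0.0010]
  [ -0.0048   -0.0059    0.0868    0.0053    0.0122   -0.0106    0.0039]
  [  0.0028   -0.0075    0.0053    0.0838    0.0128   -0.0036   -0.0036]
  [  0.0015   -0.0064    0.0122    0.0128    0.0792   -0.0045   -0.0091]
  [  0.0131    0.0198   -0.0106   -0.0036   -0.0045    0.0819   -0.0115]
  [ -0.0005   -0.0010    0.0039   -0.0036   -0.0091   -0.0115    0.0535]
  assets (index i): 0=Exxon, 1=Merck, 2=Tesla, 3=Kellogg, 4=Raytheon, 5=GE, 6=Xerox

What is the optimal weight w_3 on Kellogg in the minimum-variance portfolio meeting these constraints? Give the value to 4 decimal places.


0.0433

u=Σ⁻¹μ = [0.6397  0.2049  0.9554  0.0640  1.9566  2.7511  1.6163]
v=Σ⁻¹𝟙 = [13.7720  9.1058  10.9707  11.2160  13.1603  13.8338  24.1576]
a=μᵀu=1.023575  b=𝟙ᵀu=8.187885  c=𝟙ᵀv=96.216344  D=ac−b²=31.443226
λ₁=(c·0.112−b)/D = (96.216344·0.112−8.187885)/31.443226 = 0.082318
λ₂=(a−b·0.112)/D = (1.023575−8.187885·0.112)/31.443226 = 0.003388
w* = 0.082318·u + 0.003388·v:
  w_0 = 0.082318·0.6397 + 0.003388·13.7720 = 0.0993  (Exxon)
  w_1 = 0.082318·0.2049 + 0.003388·9.1058 = 0.0477  (Merck)
  w_2 = 0.082318·0.9554 + 0.003388·10.9707 = 0.1158  (Tesla)
  w_3 = 0.082318·0.0640 + 0.003388·11.2160 = 0.0433  (Kellogg)
  w_4 = 0.082318·1.9566 + 0.003388·13.1603 = 0.2057  (Raytheon)
  w_5 = 0.082318·2.7511 + 0.003388·13.8338 = 0.2733  (GE)
  w_6 = 0.082318·1.6163 + 0.003388·24.1576 = 0.2149  (Xerox)
Σw_i=1.0000  μᵀw=0.1120
σ²=wᵀΣw=λ₁·μ_p+λ₂ = 0.082318·0.112 + 0.003388 = 0.012608 ≈ 0.0126


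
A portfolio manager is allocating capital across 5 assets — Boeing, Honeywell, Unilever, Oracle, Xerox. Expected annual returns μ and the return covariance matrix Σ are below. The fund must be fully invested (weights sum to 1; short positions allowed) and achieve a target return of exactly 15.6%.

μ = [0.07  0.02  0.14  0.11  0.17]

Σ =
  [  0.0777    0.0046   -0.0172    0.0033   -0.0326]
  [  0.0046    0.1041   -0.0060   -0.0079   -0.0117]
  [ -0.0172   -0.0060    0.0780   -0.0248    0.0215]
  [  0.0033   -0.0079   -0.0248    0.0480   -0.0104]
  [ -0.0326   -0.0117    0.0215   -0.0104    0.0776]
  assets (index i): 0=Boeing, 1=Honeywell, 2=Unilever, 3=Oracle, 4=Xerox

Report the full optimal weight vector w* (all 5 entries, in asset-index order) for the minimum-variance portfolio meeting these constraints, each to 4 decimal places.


0.1273  -0.1934  0.2777  0.3658  0.4226

u=Σ⁻¹μ = [2.6728  0.9529  3.0030  4.5163  3.2305]
v=Σ⁻¹𝟙 = [26.2402  15.7521  25.8746  40.3025  24.5177]
a=μᵀu=1.672559  b=𝟙ᵀu=14.375576  c=𝟙ᵀv=132.687007  D=ac−b²=15.269665
λ₁=(c·0.156−b)/D = (132.687007·0.156−14.375576)/15.269665 = 0.414128
λ₂=(a−b·0.156)/D = (1.672559−14.375576·0.156)/15.269665 = -0.037331
w* = 0.414128·u + -0.037331·v:
  w_0 = 0.414128·2.6728 + -0.037331·26.2402 = 0.1273  (Boeing)
  w_1 = 0.414128·0.9529 + -0.037331·15.7521 = -0.1934  (Honeywell)
  w_2 = 0.414128·3.0030 + -0.037331·25.8746 = 0.2777  (Unilever)
  w_3 = 0.414128·4.5163 + -0.037331·40.3025 = 0.3658  (Oracle)
  w_4 = 0.414128·3.2305 + -0.037331·24.5177 = 0.4226  (Xerox)
Σw_i=1.0000  μᵀw=0.1560
σ²=wᵀΣw=λ₁·μ_p+λ₂ = 0.414128·0.156 + -0.037331 = 0.027273 ≈ 0.0273


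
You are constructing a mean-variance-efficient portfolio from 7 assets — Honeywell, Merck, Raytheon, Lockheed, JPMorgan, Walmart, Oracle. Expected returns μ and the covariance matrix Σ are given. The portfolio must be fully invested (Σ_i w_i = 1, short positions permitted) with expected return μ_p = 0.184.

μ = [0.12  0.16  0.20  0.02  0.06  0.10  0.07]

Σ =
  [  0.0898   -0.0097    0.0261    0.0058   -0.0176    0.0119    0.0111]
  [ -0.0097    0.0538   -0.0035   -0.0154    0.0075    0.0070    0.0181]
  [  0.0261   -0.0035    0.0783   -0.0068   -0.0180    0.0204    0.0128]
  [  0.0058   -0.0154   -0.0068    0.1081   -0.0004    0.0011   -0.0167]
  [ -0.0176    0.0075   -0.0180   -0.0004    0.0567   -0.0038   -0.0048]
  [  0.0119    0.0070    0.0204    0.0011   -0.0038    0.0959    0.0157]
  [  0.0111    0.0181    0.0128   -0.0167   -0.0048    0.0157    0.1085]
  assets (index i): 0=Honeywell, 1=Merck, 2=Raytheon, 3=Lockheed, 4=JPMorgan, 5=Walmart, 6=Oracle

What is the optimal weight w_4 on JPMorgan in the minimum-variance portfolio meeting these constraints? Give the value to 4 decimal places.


0.0809

x=Σ⁻¹μ = [1.2127  3.3739  2.7893  0.7515  1.8728  0.1500  -0.1940]
y=Σ⁻¹𝟙 = [11.6758  19.6303  14.3997  13.2232  24.0896  4.3826  5.5154]
a=μᵀx=1.372009  b=𝟙ᵀx=9.956069  c=𝟙ᵀy=92.916664  D=ac−b²=28.359180
λ₁=(c·0.184−b)/D = (92.916664·0.184−9.956069)/28.359180 = 0.251791
λ₂=(a−b·0.184)/D = (1.372009−9.956069·0.184)/28.359180 = -0.016217
w* = 0.251791·x + -0.016217·y:
  w_0 = 0.251791·1.2127 + -0.016217·11.6758 = 0.1160  (Honeywell)
  w_1 = 0.251791·3.3739 + -0.016217·19.6303 = 0.5312  (Merck)
  w_2 = 0.251791·2.7893 + -0.016217·14.3997 = 0.4688  (Raytheon)
  w_3 = 0.251791·0.7515 + -0.016217·13.2232 = -0.0252  (Lockheed)
  w_4 = 0.251791·1.8728 + -0.016217·24.0896 = 0.0809  (JPMorgan)
  w_5 = 0.251791·0.1500 + -0.016217·4.3826 = -0.0333  (Walmart)
  w_6 = 0.251791·-0.1940 + -0.016217·5.5154 = -0.1383  (Oracle)
Σw_i=1.0000  μᵀw=0.1840
σ²=wᵀΣw=λ₁·μ_p+λ₂ = 0.251791·0.184 + -0.016217 = 0.030112 ≈ 0.0301


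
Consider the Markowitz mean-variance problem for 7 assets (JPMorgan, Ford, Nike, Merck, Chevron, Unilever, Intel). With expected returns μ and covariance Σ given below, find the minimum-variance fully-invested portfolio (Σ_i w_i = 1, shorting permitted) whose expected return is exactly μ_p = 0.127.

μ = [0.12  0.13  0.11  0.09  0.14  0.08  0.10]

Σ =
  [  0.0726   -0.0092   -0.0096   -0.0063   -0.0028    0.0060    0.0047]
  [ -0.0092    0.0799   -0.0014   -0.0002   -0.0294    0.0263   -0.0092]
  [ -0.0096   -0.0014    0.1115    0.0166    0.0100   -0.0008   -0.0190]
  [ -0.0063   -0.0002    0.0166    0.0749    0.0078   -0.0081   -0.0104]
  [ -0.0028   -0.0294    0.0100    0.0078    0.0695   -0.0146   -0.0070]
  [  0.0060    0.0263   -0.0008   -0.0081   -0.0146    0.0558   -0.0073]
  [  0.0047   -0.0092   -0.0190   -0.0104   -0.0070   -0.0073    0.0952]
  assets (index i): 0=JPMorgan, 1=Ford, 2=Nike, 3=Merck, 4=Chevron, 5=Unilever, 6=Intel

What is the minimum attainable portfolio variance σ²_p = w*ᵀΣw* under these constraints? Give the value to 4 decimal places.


p=Σ⁻¹μ = [2.2020  3.0577  1.0570  1.1802  3.5411  1.1203  1.9234]
q=Σ⁻¹𝟙 = [17.2492  20.6701  9.4517  14.5032  26.4570  17.8995  18.4388]
a=μᵀp=1.661961  b=𝟙ᵀp=14.081816  c=𝟙ᵀq=124.669553  D=ac−b²=8.898407
λ₁=(c·0.127−b)/D = (124.669553·0.127−14.081816)/8.898407 = 0.196801
λ₂=(a−b·0.127)/D = (1.661961−14.081816·0.127)/8.898407 = -0.014208
w* = 0.196801·p + -0.014208·q:
  w_0 = 0.196801·2.2020 + -0.014208·17.2492 = 0.1883  (JPMorgan)
  w_1 = 0.196801·3.0577 + -0.014208·20.6701 = 0.3081  (Ford)
  w_2 = 0.196801·1.0570 + -0.014208·9.4517 = 0.0737  (Nike)
  w_3 = 0.196801·1.1802 + -0.014208·14.5032 = 0.0262  (Merck)
  w_4 = 0.196801·3.5411 + -0.014208·26.4570 = 0.3210  (Chevron)
  w_5 = 0.196801·1.1203 + -0.014208·17.8995 = -0.0338  (Unilever)
  w_6 = 0.196801·1.9234 + -0.014208·18.4388 = 0.1165  (Intel)
Σw_i=1.0000  μᵀw=0.1270
σ²=wᵀΣw=λ₁·μ_p+λ₂ = 0.196801·0.127 + -0.014208 = 0.010786 ≈ 0.0108

0.0108


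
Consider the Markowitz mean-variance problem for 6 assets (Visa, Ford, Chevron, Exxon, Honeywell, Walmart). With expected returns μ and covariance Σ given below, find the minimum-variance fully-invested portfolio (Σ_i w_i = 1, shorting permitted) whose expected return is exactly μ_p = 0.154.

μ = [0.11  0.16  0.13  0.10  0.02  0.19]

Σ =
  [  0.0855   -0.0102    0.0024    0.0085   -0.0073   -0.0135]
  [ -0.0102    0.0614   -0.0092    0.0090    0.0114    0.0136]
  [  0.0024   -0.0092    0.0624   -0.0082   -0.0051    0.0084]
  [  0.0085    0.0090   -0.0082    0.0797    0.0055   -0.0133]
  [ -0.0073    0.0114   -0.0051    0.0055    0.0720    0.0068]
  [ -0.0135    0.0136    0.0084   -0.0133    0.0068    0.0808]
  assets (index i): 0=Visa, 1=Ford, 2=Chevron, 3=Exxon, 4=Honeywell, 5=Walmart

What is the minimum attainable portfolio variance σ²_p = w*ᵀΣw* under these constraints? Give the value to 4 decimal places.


g=Σ⁻¹μ = [1.7300  2.5594  2.2705  1.3912  -0.1064  2.2116]
h=Σ⁻¹𝟙 = [14.5701  14.9197  18.7602  12.2793  12.3244  11.3331]
a=μᵀg=1.452178  b=𝟙ᵀg=10.056392  c=𝟙ᵀh=84.186748  D=ac−b²=21.123167
λ₁=(c·0.154−b)/D = (84.186748·0.154−10.056392)/21.123167 = 0.137686
λ₂=(a−b·0.154)/D = (1.452178−10.056392·0.154)/21.123167 = -0.004569
w* = 0.137686·g + -0.004569·h:
  w_0 = 0.137686·1.7300 + -0.004569·14.5701 = 0.1716  (Visa)
  w_1 = 0.137686·2.5594 + -0.004569·14.9197 = 0.2842  (Ford)
  w_2 = 0.137686·2.2705 + -0.004569·18.7602 = 0.2269  (Chevron)
  w_3 = 0.137686·1.3912 + -0.004569·12.2793 = 0.1354  (Exxon)
  w_4 = 0.137686·-0.1064 + -0.004569·12.3244 = -0.0710  (Honeywell)
  w_5 = 0.137686·2.2116 + -0.004569·11.3331 = 0.2527  (Walmart)
Σw_i=1.0000  μᵀw=0.1540
σ²=wᵀΣw=λ₁·μ_p+λ₂ = 0.137686·0.154 + -0.004569 = 0.016635 ≈ 0.0166

0.0166


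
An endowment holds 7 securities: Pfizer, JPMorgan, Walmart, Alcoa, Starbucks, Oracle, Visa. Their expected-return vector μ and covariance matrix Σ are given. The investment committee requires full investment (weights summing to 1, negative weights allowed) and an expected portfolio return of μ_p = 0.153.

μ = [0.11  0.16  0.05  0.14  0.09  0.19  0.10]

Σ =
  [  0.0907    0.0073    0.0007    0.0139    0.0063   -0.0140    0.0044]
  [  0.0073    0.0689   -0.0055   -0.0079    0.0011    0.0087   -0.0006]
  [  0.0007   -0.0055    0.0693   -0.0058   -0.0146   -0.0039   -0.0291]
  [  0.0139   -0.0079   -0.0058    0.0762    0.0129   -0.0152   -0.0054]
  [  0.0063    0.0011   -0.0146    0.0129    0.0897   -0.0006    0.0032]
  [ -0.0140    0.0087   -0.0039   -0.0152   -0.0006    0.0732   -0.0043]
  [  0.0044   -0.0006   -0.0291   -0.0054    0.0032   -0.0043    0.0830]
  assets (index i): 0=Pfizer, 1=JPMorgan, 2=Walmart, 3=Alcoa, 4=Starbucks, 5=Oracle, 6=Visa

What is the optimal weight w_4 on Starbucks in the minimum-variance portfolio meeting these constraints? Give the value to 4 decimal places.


-0.0072

p=Σ⁻¹μ = [0.9218  2.3274  2.4941  2.7930  0.8522  3.3544  2.3699]
q=Σ⁻¹𝟙 = [7.6513  15.8742  31.2454  19.5618  11.9487  20.5068  24.5865]
a=μᵀp=1.940522  b=𝟙ᵀp=15.112763  c=𝟙ᵀq=131.374672  D=ac−b²=26.539810
λ₁=(c·0.153−b)/D = (131.374672·0.153−15.112763)/26.539810 = 0.187928
λ₂=(a−b·0.153)/D = (1.940522−15.112763·0.153)/26.539810 = -0.014007
w* = 0.187928·p + -0.014007·q:
  w_0 = 0.187928·0.9218 + -0.014007·7.6513 = 0.0661  (Pfizer)
  w_1 = 0.187928·2.3274 + -0.014007·15.8742 = 0.2150  (JPMorgan)
  w_2 = 0.187928·2.4941 + -0.014007·31.2454 = 0.0311  (Walmart)
  w_3 = 0.187928·2.7930 + -0.014007·19.5618 = 0.2509  (Alcoa)
  w_4 = 0.187928·0.8522 + -0.014007·11.9487 = -0.0072  (Starbucks)
  w_5 = 0.187928·3.3544 + -0.014007·20.5068 = 0.3431  (Oracle)
  w_6 = 0.187928·2.3699 + -0.014007·24.5865 = 0.1010  (Visa)
Σw_i=1.0000  μᵀw=0.1530
σ²=wᵀΣw=λ₁·μ_p+λ₂ = 0.187928·0.153 + -0.014007 = 0.014746 ≈ 0.0147
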